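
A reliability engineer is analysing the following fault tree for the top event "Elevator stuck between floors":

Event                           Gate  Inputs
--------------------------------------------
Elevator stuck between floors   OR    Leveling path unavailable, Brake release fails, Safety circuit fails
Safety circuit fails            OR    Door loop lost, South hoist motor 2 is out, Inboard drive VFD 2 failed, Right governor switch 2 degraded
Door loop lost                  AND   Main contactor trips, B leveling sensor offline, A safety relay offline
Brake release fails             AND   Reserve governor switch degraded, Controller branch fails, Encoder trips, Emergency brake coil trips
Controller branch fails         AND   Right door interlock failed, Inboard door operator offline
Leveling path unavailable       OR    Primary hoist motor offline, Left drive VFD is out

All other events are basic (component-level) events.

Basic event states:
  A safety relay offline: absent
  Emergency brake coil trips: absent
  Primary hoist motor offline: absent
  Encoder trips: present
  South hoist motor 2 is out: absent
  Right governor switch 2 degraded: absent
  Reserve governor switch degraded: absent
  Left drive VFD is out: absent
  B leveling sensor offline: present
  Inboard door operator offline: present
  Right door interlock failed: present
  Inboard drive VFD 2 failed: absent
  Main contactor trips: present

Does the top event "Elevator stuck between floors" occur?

No

Leveling path unavailable [OR]: Primary hoist motor offline=not, Left drive VFD is out=not → no input occurs → does not occur.
Controller branch fails [AND]: Right door interlock failed=occurs, Inboard door operator offline=occurs → all inputs occur → occurs.
Brake release fails [AND]: Reserve governor switch degraded=not, Controller branch fails=occurs, Encoder trips=occurs, Emergency brake coil trips=not → not all inputs occur → does not occur.
Door loop lost [AND]: Main contactor trips=occurs, B leveling sensor offline=occurs, A safety relay offline=not → not all inputs occur → does not occur.
Safety circuit fails [OR]: Door loop lost=not, South hoist motor 2 is out=not, Inboard drive VFD 2 failed=not, Right governor switch 2 degraded=not → no input occurs → does not occur.
Elevator stuck between floors [OR]: Leveling path unavailable=not, Brake release fails=not, Safety circuit fails=not → no input occurs → does not occur.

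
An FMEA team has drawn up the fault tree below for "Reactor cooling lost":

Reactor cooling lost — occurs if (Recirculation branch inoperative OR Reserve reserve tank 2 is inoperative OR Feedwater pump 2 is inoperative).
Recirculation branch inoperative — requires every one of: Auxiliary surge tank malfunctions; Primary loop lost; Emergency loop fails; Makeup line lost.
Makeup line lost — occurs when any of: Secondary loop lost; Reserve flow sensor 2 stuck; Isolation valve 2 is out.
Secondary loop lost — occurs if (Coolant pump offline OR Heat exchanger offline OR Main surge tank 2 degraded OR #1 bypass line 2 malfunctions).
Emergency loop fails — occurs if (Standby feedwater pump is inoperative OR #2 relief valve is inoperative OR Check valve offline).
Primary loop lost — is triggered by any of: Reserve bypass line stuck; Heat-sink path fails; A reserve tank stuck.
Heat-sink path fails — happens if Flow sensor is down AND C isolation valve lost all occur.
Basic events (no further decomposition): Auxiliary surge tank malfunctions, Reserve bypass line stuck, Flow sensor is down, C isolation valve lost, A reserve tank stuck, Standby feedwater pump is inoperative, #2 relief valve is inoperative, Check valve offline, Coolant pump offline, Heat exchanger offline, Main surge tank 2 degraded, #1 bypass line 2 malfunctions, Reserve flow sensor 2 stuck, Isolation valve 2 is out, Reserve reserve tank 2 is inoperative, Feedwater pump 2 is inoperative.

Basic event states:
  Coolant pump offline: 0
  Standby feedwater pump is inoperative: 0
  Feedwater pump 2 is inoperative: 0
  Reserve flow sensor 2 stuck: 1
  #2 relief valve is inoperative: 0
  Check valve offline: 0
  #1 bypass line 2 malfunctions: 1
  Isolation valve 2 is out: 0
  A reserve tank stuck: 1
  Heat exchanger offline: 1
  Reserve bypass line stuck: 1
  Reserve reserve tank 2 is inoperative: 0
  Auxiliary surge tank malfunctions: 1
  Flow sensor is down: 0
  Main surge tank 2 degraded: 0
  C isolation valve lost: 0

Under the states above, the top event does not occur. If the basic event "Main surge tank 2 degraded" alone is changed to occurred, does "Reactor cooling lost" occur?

No

Counterfactual: set "Main surge tank 2 degraded" to occurred.
Heat-sink path fails [AND]: Flow sensor is down=not, C isolation valve lost=not → not all inputs occur → does not occur.
Primary loop lost [OR]: Reserve bypass line stuck=occurs, Heat-sink path fails=not, A reserve tank stuck=occurs → at least one input occurs → occurs.
Emergency loop fails [OR]: Standby feedwater pump is inoperative=not, #2 relief valve is inoperative=not, Check valve offline=not → no input occurs → does not occur.
Secondary loop lost [OR]: Coolant pump offline=not, Heat exchanger offline=occurs, Main surge tank 2 degraded=occurs, #1 bypass line 2 malfunctions=occurs → at least one input occurs → occurs.
Makeup line lost [OR]: Secondary loop lost=occurs, Reserve flow sensor 2 stuck=occurs, Isolation valve 2 is out=not → at least one input occurs → occurs.
Recirculation branch inoperative [AND]: Auxiliary surge tank malfunctions=occurs, Primary loop lost=occurs, Emergency loop fails=not, Makeup line lost=occurs → not all inputs occur → does not occur.
Reactor cooling lost [OR]: Recirculation branch inoperative=not, Reserve reserve tank 2 is inoperative=not, Feedwater pump 2 is inoperative=not → no input occurs → does not occur.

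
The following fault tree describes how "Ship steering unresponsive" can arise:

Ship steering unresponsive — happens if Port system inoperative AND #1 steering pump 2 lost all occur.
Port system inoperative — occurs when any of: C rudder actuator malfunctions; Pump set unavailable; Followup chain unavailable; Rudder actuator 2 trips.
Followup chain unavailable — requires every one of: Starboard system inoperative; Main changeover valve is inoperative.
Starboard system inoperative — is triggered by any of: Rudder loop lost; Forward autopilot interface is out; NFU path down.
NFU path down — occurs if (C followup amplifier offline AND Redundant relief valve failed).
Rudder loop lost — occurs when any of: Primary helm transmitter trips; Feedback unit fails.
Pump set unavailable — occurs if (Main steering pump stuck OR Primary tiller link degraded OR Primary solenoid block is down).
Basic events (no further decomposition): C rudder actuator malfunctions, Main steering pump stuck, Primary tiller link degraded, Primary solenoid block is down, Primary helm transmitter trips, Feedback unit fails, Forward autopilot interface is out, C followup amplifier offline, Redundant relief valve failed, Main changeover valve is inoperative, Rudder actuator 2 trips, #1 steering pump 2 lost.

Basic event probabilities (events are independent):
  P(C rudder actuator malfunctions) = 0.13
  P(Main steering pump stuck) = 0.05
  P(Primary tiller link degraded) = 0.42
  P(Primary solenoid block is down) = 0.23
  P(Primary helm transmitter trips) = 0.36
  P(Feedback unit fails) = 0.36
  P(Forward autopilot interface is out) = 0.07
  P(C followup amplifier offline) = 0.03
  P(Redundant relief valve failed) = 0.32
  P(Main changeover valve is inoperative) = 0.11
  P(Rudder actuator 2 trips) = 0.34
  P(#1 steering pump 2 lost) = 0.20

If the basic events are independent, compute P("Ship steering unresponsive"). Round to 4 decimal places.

0.1546

P(Pump set unavailable) [OR] = 1 − (1−0.05) × (1−0.42) × (1−0.23) = 0.575730
P(Rudder loop lost) [OR] = 1 − (1−0.36) × (1−0.36) = 0.590400
P(NFU path down) [AND] = 0.03 × 0.32 = 0.009600
P(Starboard system inoperative) [OR] = 1 − (1−0.590400) × (1−0.07) × (1−0.009600) = 0.622729
P(Followup chain unavailable) [AND] = 0.622729 × 0.11 = 0.068500
P(Port system inoperative) [OR] = 1 − (1−0.13) × (1−0.575730) × (1−0.068500) × (1−0.34) = 0.773072
P(Ship steering unresponsive) [AND] = 0.773072 × 0.20 = 0.154614
Rounded to 4 decimal places: P(Ship steering unresponsive) ≈ 0.1546.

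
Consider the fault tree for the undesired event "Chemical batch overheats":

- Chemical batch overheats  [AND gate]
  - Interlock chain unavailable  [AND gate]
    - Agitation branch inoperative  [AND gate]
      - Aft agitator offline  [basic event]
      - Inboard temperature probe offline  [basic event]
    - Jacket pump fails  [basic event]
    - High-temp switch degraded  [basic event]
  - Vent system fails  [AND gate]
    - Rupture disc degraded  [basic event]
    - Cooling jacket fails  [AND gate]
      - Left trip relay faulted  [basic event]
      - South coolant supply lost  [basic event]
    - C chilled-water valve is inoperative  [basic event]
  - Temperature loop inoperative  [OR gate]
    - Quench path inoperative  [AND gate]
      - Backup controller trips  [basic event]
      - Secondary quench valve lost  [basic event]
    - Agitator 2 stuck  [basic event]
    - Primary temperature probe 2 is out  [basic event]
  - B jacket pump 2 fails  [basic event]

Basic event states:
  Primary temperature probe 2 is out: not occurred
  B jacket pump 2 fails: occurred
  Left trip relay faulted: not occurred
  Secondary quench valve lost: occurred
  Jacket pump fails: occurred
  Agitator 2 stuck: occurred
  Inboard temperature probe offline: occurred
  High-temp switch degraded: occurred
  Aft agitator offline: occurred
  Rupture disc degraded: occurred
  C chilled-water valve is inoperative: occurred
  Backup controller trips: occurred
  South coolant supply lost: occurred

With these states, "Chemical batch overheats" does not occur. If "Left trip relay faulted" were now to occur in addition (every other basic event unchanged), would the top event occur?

Counterfactual: set "Left trip relay faulted" to occurred.
Agitation branch inoperative [AND]: Aft agitator offline=occurs, Inboard temperature probe offline=occurs → all inputs occur → occurs.
Interlock chain unavailable [AND]: Agitation branch inoperative=occurs, Jacket pump fails=occurs, High-temp switch degraded=occurs → all inputs occur → occurs.
Cooling jacket fails [AND]: Left trip relay faulted=occurs, South coolant supply lost=occurs → all inputs occur → occurs.
Vent system fails [AND]: Rupture disc degraded=occurs, Cooling jacket fails=occurs, C chilled-water valve is inoperative=occurs → all inputs occur → occurs.
Quench path inoperative [AND]: Backup controller trips=occurs, Secondary quench valve lost=occurs → all inputs occur → occurs.
Temperature loop inoperative [OR]: Quench path inoperative=occurs, Agitator 2 stuck=occurs, Primary temperature probe 2 is out=not → at least one input occurs → occurs.
Chemical batch overheats [AND]: Interlock chain unavailable=occurs, Vent system fails=occurs, Temperature loop inoperative=occurs, B jacket pump 2 fails=occurs → all inputs occur → occurs.

Yes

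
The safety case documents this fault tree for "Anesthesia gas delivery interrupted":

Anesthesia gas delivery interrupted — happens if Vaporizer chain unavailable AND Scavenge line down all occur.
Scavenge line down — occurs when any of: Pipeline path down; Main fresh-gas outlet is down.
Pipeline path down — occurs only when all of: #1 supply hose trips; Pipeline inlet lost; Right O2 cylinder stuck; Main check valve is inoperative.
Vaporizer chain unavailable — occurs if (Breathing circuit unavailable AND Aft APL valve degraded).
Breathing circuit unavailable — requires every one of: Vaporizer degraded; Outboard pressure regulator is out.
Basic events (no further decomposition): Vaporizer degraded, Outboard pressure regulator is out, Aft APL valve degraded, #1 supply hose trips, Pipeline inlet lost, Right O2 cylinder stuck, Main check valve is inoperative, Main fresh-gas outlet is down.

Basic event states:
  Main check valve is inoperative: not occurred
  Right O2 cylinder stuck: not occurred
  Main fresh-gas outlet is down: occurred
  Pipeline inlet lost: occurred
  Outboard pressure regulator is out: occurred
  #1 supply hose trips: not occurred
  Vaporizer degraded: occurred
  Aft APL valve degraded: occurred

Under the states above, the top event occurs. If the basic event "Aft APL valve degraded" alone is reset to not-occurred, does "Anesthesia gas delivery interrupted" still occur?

No

Counterfactual: set "Aft APL valve degraded" to not occurred.
Breathing circuit unavailable [AND]: Vaporizer degraded=occurs, Outboard pressure regulator is out=occurs → all inputs occur → occurs.
Vaporizer chain unavailable [AND]: Breathing circuit unavailable=occurs, Aft APL valve degraded=not → not all inputs occur → does not occur.
Pipeline path down [AND]: #1 supply hose trips=not, Pipeline inlet lost=occurs, Right O2 cylinder stuck=not, Main check valve is inoperative=not → not all inputs occur → does not occur.
Scavenge line down [OR]: Pipeline path down=not, Main fresh-gas outlet is down=occurs → at least one input occurs → occurs.
Anesthesia gas delivery interrupted [AND]: Vaporizer chain unavailable=not, Scavenge line down=occurs → not all inputs occur → does not occur.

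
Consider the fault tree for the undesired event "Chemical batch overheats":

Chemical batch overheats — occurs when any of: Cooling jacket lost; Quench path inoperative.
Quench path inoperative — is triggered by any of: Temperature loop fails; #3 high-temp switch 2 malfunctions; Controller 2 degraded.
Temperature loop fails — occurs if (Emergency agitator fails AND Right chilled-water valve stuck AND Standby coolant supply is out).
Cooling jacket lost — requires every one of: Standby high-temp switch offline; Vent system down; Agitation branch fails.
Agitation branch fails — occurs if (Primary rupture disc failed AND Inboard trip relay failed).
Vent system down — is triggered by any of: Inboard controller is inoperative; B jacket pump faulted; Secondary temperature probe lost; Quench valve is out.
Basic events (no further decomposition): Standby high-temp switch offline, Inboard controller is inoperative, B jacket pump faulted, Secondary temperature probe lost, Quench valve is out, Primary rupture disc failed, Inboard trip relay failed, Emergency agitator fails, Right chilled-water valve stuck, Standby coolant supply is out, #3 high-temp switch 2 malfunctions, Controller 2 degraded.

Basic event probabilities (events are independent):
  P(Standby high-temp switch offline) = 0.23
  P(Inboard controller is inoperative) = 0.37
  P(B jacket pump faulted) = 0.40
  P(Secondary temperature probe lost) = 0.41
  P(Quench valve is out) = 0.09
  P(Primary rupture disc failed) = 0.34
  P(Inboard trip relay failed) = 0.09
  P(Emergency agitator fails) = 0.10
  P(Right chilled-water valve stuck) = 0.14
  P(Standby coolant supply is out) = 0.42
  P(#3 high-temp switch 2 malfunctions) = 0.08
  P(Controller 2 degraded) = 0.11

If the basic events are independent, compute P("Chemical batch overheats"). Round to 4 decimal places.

0.1906

P(Vent system down) [OR] = 1 − (1−0.37) × (1−0.40) × (1−0.41) × (1−0.09) = 0.797052
P(Agitation branch fails) [AND] = 0.34 × 0.09 = 0.030600
P(Cooling jacket lost) [AND] = 0.23 × 0.797052 × 0.030600 = 0.005610
P(Temperature loop fails) [AND] = 0.10 × 0.14 × 0.42 = 0.005880
P(Quench path inoperative) [OR] = 1 − (1−0.005880) × (1−0.08) × (1−0.11) = 0.186015
P(Chemical batch overheats) [OR] = 1 − (1−0.005610) × (1−0.186015) = 0.190581
Rounded to 4 decimal places: P(Chemical batch overheats) ≈ 0.1906.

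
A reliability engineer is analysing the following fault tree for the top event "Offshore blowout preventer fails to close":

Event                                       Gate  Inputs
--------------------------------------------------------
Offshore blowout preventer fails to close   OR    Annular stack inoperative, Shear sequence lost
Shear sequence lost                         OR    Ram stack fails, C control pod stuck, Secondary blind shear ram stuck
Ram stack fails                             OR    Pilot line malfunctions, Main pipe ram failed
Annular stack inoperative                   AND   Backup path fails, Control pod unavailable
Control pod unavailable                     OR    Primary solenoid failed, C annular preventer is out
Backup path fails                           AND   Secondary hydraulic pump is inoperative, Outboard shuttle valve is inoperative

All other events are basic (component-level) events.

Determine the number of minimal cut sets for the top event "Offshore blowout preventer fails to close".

Backup path fails [AND]: one cut set from each child combined → 1 × 1 = 1 cut set(s).
Control pod unavailable [OR]: union of children's cut sets → 2 cut set(s).
Annular stack inoperative [AND]: one cut set from each child combined → 1 × 2 = 2 cut set(s).
Ram stack fails [OR]: union of children's cut sets → 2 cut set(s).
Shear sequence lost [OR]: union of children's cut sets → 4 cut set(s).
Offshore blowout preventer fails to close [OR]: union of children's cut sets → 6 cut set(s).
Minimal cut sets: {Outboard shuttle valve is inoperative, Primary solenoid failed, Secondary hydraulic pump is inoperative}; {C annular preventer is out, Outboard shuttle valve is inoperative, Secondary hydraulic pump is inoperative}; {Pilot line malfunctions}; {Main pipe ram failed}; {C control pod stuck}; {Secondary blind shear ram stuck}.

6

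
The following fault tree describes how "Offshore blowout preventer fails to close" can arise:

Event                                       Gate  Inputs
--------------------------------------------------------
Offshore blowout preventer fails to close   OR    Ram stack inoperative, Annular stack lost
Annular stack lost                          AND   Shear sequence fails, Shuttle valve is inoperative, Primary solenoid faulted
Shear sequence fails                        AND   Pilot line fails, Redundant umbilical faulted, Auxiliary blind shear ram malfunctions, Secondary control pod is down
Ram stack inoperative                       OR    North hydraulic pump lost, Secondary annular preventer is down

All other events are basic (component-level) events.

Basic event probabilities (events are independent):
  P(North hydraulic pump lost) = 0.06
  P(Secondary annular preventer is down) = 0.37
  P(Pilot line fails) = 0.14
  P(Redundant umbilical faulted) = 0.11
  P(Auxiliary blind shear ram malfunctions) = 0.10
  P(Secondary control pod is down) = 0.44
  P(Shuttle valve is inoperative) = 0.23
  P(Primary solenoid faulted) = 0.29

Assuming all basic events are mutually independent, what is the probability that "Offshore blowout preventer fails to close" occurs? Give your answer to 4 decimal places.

0.4078

P(Ram stack inoperative) [OR] = 1 − (1−0.06) × (1−0.37) = 0.407800
P(Shear sequence fails) [AND] = 0.14 × 0.11 × 0.10 × 0.44 = 0.000678
P(Annular stack lost) [AND] = 0.000678 × 0.23 × 0.29 = 0.000045
P(Offshore blowout preventer fails to close) [OR] = 1 − (1−0.407800) × (1−0.000045) = 0.407827
Rounded to 4 decimal places: P(Offshore blowout preventer fails to close) ≈ 0.4078.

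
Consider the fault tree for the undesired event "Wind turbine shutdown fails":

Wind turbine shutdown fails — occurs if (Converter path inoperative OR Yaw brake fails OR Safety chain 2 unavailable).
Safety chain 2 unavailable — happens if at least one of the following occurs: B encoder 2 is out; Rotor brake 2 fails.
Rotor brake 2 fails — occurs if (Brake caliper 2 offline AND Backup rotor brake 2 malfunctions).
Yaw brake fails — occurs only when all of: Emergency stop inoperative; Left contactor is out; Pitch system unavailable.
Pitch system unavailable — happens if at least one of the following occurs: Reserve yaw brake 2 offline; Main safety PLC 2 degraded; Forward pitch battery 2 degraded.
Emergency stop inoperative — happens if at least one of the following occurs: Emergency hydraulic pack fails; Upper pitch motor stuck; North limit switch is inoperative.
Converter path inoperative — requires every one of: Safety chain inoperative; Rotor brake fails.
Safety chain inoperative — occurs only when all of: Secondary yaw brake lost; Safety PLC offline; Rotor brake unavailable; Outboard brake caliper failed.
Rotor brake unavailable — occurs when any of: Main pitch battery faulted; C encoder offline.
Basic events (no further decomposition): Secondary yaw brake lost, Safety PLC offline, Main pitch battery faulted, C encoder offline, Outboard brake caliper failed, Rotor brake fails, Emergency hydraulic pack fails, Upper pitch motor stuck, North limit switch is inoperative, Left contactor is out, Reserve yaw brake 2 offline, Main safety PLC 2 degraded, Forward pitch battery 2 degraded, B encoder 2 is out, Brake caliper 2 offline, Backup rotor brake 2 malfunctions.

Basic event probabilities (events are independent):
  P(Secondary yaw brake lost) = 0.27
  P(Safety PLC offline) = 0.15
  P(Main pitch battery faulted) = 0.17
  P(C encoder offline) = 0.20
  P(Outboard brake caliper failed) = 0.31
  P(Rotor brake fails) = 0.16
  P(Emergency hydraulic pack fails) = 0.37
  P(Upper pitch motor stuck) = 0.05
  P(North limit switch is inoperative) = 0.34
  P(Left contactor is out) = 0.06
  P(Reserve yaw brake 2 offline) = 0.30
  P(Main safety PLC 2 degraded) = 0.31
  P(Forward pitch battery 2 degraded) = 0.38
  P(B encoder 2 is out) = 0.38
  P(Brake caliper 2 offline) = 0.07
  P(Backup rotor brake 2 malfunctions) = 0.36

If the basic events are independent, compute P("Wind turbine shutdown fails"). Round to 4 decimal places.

0.4114

P(Rotor brake unavailable) [OR] = 1 − (1−0.17) × (1−0.20) = 0.336000
P(Safety chain inoperative) [AND] = 0.27 × 0.15 × 0.336000 × 0.31 = 0.004218
P(Converter path inoperative) [AND] = 0.004218 × 0.16 = 0.000675
P(Emergency stop inoperative) [OR] = 1 − (1−0.37) × (1−0.05) × (1−0.34) = 0.604990
P(Pitch system unavailable) [OR] = 1 − (1−0.30) × (1−0.31) × (1−0.38) = 0.700540
P(Yaw brake fails) [AND] = 0.604990 × 0.06 × 0.700540 = 0.025429
P(Rotor brake 2 fails) [AND] = 0.07 × 0.36 = 0.025200
P(Safety chain 2 unavailable) [OR] = 1 − (1−0.38) × (1−0.025200) = 0.395624
P(Wind turbine shutdown fails) [OR] = 1 − (1−0.000675) × (1−0.025429) × (1−0.395624) = 0.411390
Rounded to 4 decimal places: P(Wind turbine shutdown fails) ≈ 0.4114.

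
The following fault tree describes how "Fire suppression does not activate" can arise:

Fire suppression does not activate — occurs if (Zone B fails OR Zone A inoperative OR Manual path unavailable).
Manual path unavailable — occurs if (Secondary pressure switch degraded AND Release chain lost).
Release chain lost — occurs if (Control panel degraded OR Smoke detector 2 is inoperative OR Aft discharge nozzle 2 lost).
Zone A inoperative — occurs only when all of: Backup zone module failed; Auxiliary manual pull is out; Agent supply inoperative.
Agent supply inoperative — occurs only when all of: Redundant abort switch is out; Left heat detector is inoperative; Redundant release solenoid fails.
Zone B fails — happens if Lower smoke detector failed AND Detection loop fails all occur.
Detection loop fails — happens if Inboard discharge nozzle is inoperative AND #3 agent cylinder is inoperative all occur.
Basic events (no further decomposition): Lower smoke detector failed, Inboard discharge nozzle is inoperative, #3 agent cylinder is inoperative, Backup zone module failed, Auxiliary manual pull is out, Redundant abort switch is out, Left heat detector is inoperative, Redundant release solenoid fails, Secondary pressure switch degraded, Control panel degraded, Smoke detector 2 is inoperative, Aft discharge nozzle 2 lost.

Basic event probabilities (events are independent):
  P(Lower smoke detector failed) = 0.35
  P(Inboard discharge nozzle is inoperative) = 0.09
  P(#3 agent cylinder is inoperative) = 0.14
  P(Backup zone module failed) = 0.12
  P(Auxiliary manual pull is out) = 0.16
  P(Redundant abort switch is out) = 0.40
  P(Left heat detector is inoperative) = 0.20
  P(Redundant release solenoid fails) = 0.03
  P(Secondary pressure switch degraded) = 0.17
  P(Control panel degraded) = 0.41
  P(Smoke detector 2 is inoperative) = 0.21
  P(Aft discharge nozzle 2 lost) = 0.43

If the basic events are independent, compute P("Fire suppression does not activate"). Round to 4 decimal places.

P(Detection loop fails) [AND] = 0.09 × 0.14 = 0.012600
P(Zone B fails) [AND] = 0.35 × 0.012600 = 0.004410
P(Agent supply inoperative) [AND] = 0.40 × 0.20 × 0.03 = 0.002400
P(Zone A inoperative) [AND] = 0.12 × 0.16 × 0.002400 = 0.000046
P(Release chain lost) [OR] = 1 − (1−0.41) × (1−0.21) × (1−0.43) = 0.734323
P(Manual path unavailable) [AND] = 0.17 × 0.734323 = 0.124835
P(Fire suppression does not activate) [OR] = 1 − (1−0.004410) × (1−0.000046) × (1−0.124835) = 0.128735
Rounded to 4 decimal places: P(Fire suppression does not activate) ≈ 0.1287.

0.1287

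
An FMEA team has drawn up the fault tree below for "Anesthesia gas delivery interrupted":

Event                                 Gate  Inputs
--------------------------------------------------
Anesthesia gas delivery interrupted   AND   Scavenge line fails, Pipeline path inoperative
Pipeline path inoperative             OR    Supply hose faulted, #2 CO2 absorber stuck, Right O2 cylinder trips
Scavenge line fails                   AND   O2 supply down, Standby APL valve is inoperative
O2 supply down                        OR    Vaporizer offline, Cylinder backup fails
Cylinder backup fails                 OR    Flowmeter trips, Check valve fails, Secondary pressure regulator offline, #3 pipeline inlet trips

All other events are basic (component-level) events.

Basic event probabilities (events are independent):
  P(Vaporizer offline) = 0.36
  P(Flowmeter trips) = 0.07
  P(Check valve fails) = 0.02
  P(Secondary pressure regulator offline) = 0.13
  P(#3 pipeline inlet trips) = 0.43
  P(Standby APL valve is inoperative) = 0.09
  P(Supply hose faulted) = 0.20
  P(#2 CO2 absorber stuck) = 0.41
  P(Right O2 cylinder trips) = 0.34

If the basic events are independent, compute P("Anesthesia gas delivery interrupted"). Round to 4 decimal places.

P(Cylinder backup fails) [OR] = 1 − (1−0.07) × (1−0.02) × (1−0.13) × (1−0.43) = 0.548037
P(O2 supply down) [OR] = 1 − (1−0.36) × (1−0.548037) = 0.710744
P(Scavenge line fails) [AND] = 0.710744 × 0.09 = 0.063967
P(Pipeline path inoperative) [OR] = 1 − (1−0.20) × (1−0.41) × (1−0.34) = 0.688480
P(Anesthesia gas delivery interrupted) [AND] = 0.063967 × 0.688480 = 0.044040
Rounded to 4 decimal places: P(Anesthesia gas delivery interrupted) ≈ 0.0440.

0.0440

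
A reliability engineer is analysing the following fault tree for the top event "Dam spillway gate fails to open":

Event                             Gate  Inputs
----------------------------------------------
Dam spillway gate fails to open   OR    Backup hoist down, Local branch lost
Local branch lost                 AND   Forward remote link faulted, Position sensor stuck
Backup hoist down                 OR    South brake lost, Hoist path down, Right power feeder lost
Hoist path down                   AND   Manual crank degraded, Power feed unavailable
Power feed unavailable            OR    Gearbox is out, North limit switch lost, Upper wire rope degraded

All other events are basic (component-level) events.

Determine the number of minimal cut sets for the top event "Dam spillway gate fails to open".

6

Power feed unavailable [OR]: union of children's cut sets → 3 cut set(s).
Hoist path down [AND]: one cut set from each child combined → 1 × 3 = 3 cut set(s).
Backup hoist down [OR]: union of children's cut sets → 5 cut set(s).
Local branch lost [AND]: one cut set from each child combined → 1 × 1 = 1 cut set(s).
Dam spillway gate fails to open [OR]: union of children's cut sets → 6 cut set(s).
Minimal cut sets: {South brake lost}; {Gearbox is out, Manual crank degraded}; {Manual crank degraded, North limit switch lost}; {Manual crank degraded, Upper wire rope degraded}; {Right power feeder lost}; {Forward remote link faulted, Position sensor stuck}.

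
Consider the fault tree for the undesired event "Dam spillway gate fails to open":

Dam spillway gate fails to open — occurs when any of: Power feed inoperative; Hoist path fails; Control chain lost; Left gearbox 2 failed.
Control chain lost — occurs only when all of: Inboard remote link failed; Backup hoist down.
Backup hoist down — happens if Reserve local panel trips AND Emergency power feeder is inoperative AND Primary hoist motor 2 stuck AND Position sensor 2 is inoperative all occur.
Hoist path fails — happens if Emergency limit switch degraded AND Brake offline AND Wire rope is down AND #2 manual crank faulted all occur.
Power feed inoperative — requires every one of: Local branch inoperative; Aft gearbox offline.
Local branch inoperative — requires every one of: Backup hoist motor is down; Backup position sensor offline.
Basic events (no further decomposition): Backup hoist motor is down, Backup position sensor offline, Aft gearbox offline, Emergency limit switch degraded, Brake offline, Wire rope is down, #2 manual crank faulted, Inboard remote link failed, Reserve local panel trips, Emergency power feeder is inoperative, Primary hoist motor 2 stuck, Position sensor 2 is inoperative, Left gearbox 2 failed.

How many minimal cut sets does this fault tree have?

4

Local branch inoperative [AND]: one cut set from each child combined → 1 × 1 = 1 cut set(s).
Power feed inoperative [AND]: one cut set from each child combined → 1 × 1 = 1 cut set(s).
Hoist path fails [AND]: one cut set from each child combined → 1 × 1 × 1 × 1 = 1 cut set(s).
Backup hoist down [AND]: one cut set from each child combined → 1 × 1 × 1 × 1 = 1 cut set(s).
Control chain lost [AND]: one cut set from each child combined → 1 × 1 = 1 cut set(s).
Dam spillway gate fails to open [OR]: union of children's cut sets → 4 cut set(s).
Minimal cut sets: {Aft gearbox offline, Backup hoist motor is down, Backup position sensor offline}; {#2 manual crank faulted, Brake offline, Emergency limit switch degraded, Wire rope is down}; {Emergency power feeder is inoperative, Inboard remote link failed, Position sensor 2 is inoperative, Primary hoist motor 2 stuck, Reserve local panel trips}; {Left gearbox 2 failed}.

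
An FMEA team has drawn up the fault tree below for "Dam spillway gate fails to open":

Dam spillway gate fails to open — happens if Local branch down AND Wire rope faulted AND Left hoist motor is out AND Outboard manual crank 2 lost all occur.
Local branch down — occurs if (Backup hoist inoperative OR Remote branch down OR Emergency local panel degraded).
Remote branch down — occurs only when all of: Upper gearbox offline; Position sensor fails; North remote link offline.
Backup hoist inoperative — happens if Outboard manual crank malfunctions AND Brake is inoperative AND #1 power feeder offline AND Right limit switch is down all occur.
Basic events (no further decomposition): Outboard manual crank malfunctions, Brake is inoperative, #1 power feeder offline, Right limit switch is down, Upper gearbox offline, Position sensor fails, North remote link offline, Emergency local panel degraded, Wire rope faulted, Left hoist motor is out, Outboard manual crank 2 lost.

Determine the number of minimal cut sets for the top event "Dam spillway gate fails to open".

3

Backup hoist inoperative [AND]: one cut set from each child combined → 1 × 1 × 1 × 1 = 1 cut set(s).
Remote branch down [AND]: one cut set from each child combined → 1 × 1 × 1 = 1 cut set(s).
Local branch down [OR]: union of children's cut sets → 3 cut set(s).
Dam spillway gate fails to open [AND]: one cut set from each child combined → 3 × 1 × 1 × 1 = 3 cut set(s).
Minimal cut sets: {#1 power feeder offline, Brake is inoperative, Left hoist motor is out, Outboard manual crank 2 lost, Outboard manual crank malfunctions, Right limit switch is down, Wire rope faulted}; {Left hoist motor is out, North remote link offline, Outboard manual crank 2 lost, Position sensor fails, Upper gearbox offline, Wire rope faulted}; {Emergency local panel degraded, Left hoist motor is out, Outboard manual crank 2 lost, Wire rope faulted}.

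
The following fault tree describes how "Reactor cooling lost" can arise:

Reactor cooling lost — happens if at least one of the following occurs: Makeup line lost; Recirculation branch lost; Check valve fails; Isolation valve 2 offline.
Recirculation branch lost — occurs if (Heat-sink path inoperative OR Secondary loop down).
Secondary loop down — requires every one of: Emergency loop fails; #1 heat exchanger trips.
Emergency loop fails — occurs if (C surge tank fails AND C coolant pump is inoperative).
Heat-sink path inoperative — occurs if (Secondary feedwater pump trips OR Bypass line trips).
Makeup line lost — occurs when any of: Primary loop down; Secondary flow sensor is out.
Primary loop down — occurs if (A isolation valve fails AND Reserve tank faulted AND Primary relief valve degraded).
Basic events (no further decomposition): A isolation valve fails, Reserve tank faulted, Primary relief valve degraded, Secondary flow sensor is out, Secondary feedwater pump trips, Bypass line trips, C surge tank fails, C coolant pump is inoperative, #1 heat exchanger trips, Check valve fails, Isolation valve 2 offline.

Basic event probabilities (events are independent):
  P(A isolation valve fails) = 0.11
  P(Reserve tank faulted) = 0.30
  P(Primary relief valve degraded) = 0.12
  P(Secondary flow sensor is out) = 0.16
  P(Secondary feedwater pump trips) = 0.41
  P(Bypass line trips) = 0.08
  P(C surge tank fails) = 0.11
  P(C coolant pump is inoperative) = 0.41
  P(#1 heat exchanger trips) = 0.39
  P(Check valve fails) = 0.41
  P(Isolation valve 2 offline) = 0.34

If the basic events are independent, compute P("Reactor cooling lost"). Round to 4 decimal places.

P(Primary loop down) [AND] = 0.11 × 0.30 × 0.12 = 0.003960
P(Makeup line lost) [OR] = 1 − (1−0.003960) × (1−0.16) = 0.163326
P(Heat-sink path inoperative) [OR] = 1 − (1−0.41) × (1−0.08) = 0.457200
P(Emergency loop fails) [AND] = 0.11 × 0.41 = 0.045100
P(Secondary loop down) [AND] = 0.045100 × 0.39 = 0.017589
P(Recirculation branch lost) [OR] = 1 − (1−0.457200) × (1−0.017589) = 0.466747
P(Reactor cooling lost) [OR] = 1 − (1−0.163326) × (1−0.466747) × (1−0.41) × (1−0.34) = 0.826266
Rounded to 4 decimal places: P(Reactor cooling lost) ≈ 0.8263.

0.8263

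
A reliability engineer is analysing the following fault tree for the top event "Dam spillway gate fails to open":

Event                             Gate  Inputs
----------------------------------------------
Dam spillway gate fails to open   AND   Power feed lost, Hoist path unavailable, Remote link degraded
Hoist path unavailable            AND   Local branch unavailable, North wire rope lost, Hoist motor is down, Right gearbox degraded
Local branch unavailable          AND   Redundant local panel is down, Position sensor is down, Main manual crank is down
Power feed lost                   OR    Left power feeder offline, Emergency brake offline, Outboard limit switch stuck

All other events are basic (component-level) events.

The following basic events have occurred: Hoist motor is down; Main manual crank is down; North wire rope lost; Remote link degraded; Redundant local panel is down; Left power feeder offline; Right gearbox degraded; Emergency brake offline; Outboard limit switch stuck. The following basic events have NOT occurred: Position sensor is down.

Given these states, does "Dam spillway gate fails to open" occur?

Power feed lost [OR]: Left power feeder offline=occurs, Emergency brake offline=occurs, Outboard limit switch stuck=occurs → at least one input occurs → occurs.
Local branch unavailable [AND]: Redundant local panel is down=occurs, Position sensor is down=not, Main manual crank is down=occurs → not all inputs occur → does not occur.
Hoist path unavailable [AND]: Local branch unavailable=not, North wire rope lost=occurs, Hoist motor is down=occurs, Right gearbox degraded=occurs → not all inputs occur → does not occur.
Dam spillway gate fails to open [AND]: Power feed lost=occurs, Hoist path unavailable=not, Remote link degraded=occurs → not all inputs occur → does not occur.

No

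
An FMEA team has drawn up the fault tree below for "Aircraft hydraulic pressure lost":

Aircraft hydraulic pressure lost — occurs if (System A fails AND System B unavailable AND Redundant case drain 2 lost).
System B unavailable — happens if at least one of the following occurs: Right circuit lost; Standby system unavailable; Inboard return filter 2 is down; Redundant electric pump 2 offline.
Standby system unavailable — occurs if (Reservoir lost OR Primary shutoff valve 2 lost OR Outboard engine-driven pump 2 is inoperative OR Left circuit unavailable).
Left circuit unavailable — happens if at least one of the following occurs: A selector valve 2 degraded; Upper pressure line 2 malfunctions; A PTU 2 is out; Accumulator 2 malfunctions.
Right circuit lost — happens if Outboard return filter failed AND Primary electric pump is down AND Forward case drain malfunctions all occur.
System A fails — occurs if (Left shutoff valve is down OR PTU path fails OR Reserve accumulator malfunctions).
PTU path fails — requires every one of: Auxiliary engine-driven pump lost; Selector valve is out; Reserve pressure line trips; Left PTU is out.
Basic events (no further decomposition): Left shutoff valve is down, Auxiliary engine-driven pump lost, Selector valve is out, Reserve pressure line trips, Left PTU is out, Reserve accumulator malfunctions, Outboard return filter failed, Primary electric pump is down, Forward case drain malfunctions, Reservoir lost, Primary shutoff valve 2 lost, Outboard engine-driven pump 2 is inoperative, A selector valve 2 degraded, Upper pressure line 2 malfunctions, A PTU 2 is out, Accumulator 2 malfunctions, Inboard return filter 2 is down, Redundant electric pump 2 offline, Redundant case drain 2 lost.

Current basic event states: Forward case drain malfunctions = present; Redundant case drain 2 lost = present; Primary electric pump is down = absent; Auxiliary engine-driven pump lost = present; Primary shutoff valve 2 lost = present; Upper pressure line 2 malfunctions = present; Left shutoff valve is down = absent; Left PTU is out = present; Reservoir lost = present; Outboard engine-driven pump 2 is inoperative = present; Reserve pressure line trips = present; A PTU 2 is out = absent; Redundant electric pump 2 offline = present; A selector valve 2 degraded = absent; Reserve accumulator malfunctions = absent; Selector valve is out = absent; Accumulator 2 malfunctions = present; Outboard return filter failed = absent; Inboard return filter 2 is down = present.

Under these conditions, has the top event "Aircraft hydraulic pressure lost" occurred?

PTU path fails [AND]: Auxiliary engine-driven pump lost=occurs, Selector valve is out=not, Reserve pressure line trips=occurs, Left PTU is out=occurs → not all inputs occur → does not occur.
System A fails [OR]: Left shutoff valve is down=not, PTU path fails=not, Reserve accumulator malfunctions=not → no input occurs → does not occur.
Right circuit lost [AND]: Outboard return filter failed=not, Primary electric pump is down=not, Forward case drain malfunctions=occurs → not all inputs occur → does not occur.
Left circuit unavailable [OR]: A selector valve 2 degraded=not, Upper pressure line 2 malfunctions=occurs, A PTU 2 is out=not, Accumulator 2 malfunctions=occurs → at least one input occurs → occurs.
Standby system unavailable [OR]: Reservoir lost=occurs, Primary shutoff valve 2 lost=occurs, Outboard engine-driven pump 2 is inoperative=occurs, Left circuit unavailable=occurs → at least one input occurs → occurs.
System B unavailable [OR]: Right circuit lost=not, Standby system unavailable=occurs, Inboard return filter 2 is down=occurs, Redundant electric pump 2 offline=occurs → at least one input occurs → occurs.
Aircraft hydraulic pressure lost [AND]: System A fails=not, System B unavailable=occurs, Redundant case drain 2 lost=occurs → not all inputs occur → does not occur.

No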